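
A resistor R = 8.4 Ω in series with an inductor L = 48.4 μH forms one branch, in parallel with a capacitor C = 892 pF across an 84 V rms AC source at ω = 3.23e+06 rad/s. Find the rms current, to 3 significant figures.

295 mA

X_L = ωL = 156 Ω
X_C = 1/(ωC) = 347 Ω
Branch 1 (R+jX_L): Z₁ = 8.40 + j156 Ω, |Z₁| = 157 Ω
Branch 2 (−jX_C): Z₂ = −j347 Ω
Parallel: Z = Z₁Z₂/(Z₁+Z₂), |Z| = 285 Ω, ∠Z = 84.4°
I = V/|Z| = 84/285 = 295 mA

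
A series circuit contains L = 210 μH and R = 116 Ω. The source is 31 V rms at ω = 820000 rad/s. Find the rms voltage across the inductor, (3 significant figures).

25.7 V

X_L = ωL = 172 Ω
Z = 116 + j172 Ω
|Z| = √(116² + 172²) = 208 Ω
I = V/|Z| = 149 mA
V_L = I·|Z_L| = 0.149 × 172 = 25.7 V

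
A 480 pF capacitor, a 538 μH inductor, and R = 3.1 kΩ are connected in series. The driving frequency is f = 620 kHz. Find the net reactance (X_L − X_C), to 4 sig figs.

1561 Ω

ω = 2πf = 3.896e+06 rad/s
X_L = ωL = 2096 Ω
X_C = 1/(ωC) = 534.8 Ω
X = 2096 − 534.8 = 1561 Ω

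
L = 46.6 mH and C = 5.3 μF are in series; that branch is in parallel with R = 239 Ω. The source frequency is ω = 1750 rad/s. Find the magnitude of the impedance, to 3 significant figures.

26.1 Ω

X_L = ωL = 81.6 Ω
X_C = 1/(ωC) = 108 Ω
Branch 1: Z₁ = R = 239 Ω
Branch 2 (series LC): Z₂ = j(X_L − X_C) = −j26.3 Ω
Parallel: Z = Z₁Z₂/(Z₁+Z₂), |Z| = 26.1 Ω, ∠Z = -83.7°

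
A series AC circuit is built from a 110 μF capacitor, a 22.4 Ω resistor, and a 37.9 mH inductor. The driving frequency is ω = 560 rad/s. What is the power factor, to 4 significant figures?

X_L = ωL = 21.22 Ω
X_C = 1/(ωC) = 16.23 Ω
Net reactance X = X_L − X_C = 4.990 Ω
Z = 22.40 + j4.990 Ω
|Z| = √(22.40² + 4.990²) = 22.95 Ω
∠Z = arctan(4.990/22.40) = 12.56°
cos φ = cos(12.56°) = 0.9761

0.9761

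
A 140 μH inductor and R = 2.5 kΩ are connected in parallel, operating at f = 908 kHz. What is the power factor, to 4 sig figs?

ω = 2πf = 5.705e+06 rad/s
X_L = ωL = 798.7 Ω
Parallel: admittances add. Y = 1/R + 1/(jωL)
Y = (0.0004000 − j0.001252) S
|Y| = 0.001314 S → |Z| = 1/|Y| = 760.8 Ω, ∠Z = −∠Y = 72.28°
cos φ = cos(72.28°) = 0.3043

0.3043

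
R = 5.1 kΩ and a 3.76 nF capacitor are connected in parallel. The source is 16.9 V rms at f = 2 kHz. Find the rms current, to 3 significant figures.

ω = 2πf = 12570 rad/s
X_C = 1/(ωC) = 21200 Ω
Parallel: admittances add. Y = 1/R + jωC
Y = (0.000196 + j4.72e-05) S
|Y| = 0.000202 S → |Z| = 1/|Y| = 4960 Ω, ∠Z = −∠Y = -13.5°
I = V/|Z| = 16.9/4960 = 3.41 mA

3.41 mA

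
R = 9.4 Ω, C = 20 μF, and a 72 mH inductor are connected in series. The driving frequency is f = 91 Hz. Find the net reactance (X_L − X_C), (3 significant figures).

-46.3 Ω

ω = 2πf = 571.8 rad/s
X_L = ωL = 41.2 Ω
X_C = 1/(ωC) = 87.4 Ω
X = 41.2 − 87.4 = -46.3 Ω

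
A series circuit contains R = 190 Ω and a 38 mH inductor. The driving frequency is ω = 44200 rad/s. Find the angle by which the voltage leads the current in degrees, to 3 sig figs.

83.5°

X_L = ωL = 1680 Ω
Z = 190 + j1680 Ω
|Z| = √(190² + 1680²) = 1690 Ω
∠Z = arctan(1680/190) = 83.5°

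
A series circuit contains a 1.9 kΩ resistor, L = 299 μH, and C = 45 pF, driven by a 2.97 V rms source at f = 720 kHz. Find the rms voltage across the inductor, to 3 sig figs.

0.996 V

ω = 2πf = 4.524e+06 rad/s
X_L = ωL = 1350 Ω
X_C = 1/(ωC) = 4910 Ω
Net reactance X = X_L − X_C = -3560 Ω
Z = 1900 − j3560 Ω
|Z| = √(1900² + 3560²) = 4030 Ω
I = V/|Z| = 736 μA
V_L = I·|Z_L| = 0.000736 × 1350 = 0.996 V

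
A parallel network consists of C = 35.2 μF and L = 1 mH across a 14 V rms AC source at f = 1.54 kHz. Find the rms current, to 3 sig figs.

ω = 2πf = 9676 rad/s
X_L = ωL = 9.68 Ω
X_C = 1/(ωC) = 2.94 Ω
Parallel: admittances add. Y = 1/(jωL) + jωC
Y = (0 + j0.237) S
|Y| = 0.237 S → |Z| = 1/|Y| = 4.21 Ω, ∠Z = −∠Y = -90.0°
I = V/|Z| = 14/4.21 = 3.32 A

3.32 A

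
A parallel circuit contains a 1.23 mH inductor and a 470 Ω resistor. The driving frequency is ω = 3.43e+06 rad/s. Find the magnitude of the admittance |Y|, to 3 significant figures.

2.14 mS

X_L = ωL = 4220 Ω
Parallel: admittances add. Y = 1/R + 1/(jωL)
Y = (0.00213 − j0.000237) S
|Y| = 0.00214 S → |Z| = 1/|Y| = 467 Ω, ∠Z = −∠Y = 6.36°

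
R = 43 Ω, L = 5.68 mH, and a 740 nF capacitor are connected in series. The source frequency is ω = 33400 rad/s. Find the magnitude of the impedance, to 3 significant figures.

155 Ω

X_L = ωL = 190 Ω
X_C = 1/(ωC) = 40.5 Ω
Net reactance X = X_L − X_C = 149 Ω
Z = 43.0 + j149 Ω
|Z| = √(43.0² + 149²) = 155 Ω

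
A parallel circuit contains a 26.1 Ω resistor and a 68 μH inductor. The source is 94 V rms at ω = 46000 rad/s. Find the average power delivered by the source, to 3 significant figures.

339 W

X_L = ωL = 3.13 Ω
Parallel: admittances add. Y = 1/R + 1/(jωL)
Y = (0.0383 − j0.320) S
|Y| = 0.322 S → |Z| = 1/|Y| = 3.11 Ω, ∠Z = −∠Y = 83.2°
I = V/|Z| = 30.3 A
P = VI cos φ = 94 × 30.3 × cos(83.2°) = 339 W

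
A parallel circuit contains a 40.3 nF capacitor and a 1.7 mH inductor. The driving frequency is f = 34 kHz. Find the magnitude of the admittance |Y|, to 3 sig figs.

ω = 2πf = 213600 rad/s
X_L = ωL = 363 Ω
X_C = 1/(ωC) = 116 Ω
Parallel: admittances add. Y = 1/(jωL) + jωC
Y = (0 + j0.00586) S
|Y| = 0.00586 S → |Z| = 1/|Y| = 171 Ω, ∠Z = −∠Y = -90.0°

5.86 mS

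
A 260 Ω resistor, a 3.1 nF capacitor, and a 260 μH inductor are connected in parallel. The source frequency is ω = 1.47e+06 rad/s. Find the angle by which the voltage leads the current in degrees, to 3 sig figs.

X_L = ωL = 382 Ω
X_C = 1/(ωC) = 219 Ω
Parallel: admittances add. Y = 1/R + 1/(jωL) + jωC
Y = (0.00385 + j0.00194) S
|Y| = 0.00431 S → |Z| = 1/|Y| = 232 Ω, ∠Z = −∠Y = -26.8°

-26.8°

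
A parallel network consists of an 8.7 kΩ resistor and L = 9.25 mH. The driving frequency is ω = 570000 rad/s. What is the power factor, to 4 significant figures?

X_L = ωL = 5272 Ω
Parallel: admittances add. Y = 1/R + 1/(jωL)
Y = (0.0001149 − j0.0001897) S
|Y| = 0.0002218 S → |Z| = 1/|Y| = 4509 Ω, ∠Z = −∠Y = 58.78°
cos φ = cos(58.78°) = 0.5183

0.5183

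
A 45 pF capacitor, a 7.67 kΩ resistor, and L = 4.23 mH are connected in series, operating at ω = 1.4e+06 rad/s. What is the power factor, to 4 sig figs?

0.6105

X_L = ωL = 5922 Ω
X_C = 1/(ωC) = 15870 Ω
Net reactance X = X_L − X_C = -9951 Ω
Z = 7670 − j9951 Ω
|Z| = √(7670² + 9951²) = 12560 Ω
∠Z = arctan(-9951/7670) = -52.38°
cos φ = cos(-52.38°) = 0.6105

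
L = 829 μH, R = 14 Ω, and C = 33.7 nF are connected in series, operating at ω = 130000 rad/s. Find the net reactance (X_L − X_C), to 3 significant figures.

X_L = ωL = 108 Ω
X_C = 1/(ωC) = 228 Ω
X = 108 − 228 = -120 Ω

-120 Ω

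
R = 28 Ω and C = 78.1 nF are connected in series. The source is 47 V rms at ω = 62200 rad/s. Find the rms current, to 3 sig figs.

226 mA

X_C = 1/(ωC) = 206 Ω
Z = 28.0 − j206 Ω
|Z| = √(28.0² + 206²) = 208 Ω
I = V/|Z| = 47/208 = 226 mA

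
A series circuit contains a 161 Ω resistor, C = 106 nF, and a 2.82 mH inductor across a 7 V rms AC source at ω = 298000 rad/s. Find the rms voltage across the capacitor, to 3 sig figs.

X_L = ωL = 840 Ω
X_C = 1/(ωC) = 31.7 Ω
Net reactance X = X_L − X_C = 809 Ω
Z = 161 + j809 Ω
|Z| = √(161² + 809²) = 825 Ω
I = V/|Z| = 8.49 mA
V_C = I·|Z_C| = 0.00849 × 31.7 = 0.269 V

0.269 V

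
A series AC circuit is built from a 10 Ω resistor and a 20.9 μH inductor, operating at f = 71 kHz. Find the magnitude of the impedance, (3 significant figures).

13.7 Ω

ω = 2πf = 446100 rad/s
X_L = ωL = 9.32 Ω
Z = 10.0 + j9.32 Ω
|Z| = √(10.0² + 9.32²) = 13.7 Ω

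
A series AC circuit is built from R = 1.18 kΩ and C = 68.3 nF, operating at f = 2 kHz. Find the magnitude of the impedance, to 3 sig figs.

ω = 2πf = 12570 rad/s
X_C = 1/(ωC) = 1170 Ω
Z = 1180 − j1170 Ω
|Z| = √(1180² + 1170²) = 1660 Ω

1660 Ω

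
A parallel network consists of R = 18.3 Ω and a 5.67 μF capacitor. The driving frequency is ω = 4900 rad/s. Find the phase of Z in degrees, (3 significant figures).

X_C = 1/(ωC) = 36.0 Ω
Parallel: admittances add. Y = 1/R + jωC
Y = (0.0546 + j0.0278) S
|Y| = 0.0613 S → |Z| = 1/|Y| = 16.3 Ω, ∠Z = −∠Y = -27.0°

-27.0°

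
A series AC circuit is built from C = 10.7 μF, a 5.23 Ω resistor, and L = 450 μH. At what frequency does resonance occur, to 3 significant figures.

ω₀ = 1/√(LC) = 1/√(0.00045 × 1.07e-05) = 14410 rad/s
f₀ = ω₀/(2π) = 2.29 kHz

2.29 kHz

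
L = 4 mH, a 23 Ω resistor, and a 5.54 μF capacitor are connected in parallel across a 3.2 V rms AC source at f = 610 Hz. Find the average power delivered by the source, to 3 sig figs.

445 mW

ω = 2πf = 3833 rad/s
X_L = ωL = 15.3 Ω
X_C = 1/(ωC) = 47.1 Ω
Parallel: admittances add. Y = 1/R + 1/(jωL) + jωC
Y = (0.0435 − j0.0440) S
|Y| = 0.0619 S → |Z| = 1/|Y| = 16.2 Ω, ∠Z = −∠Y = 45.3°
I = V/|Z| = 198 mA
P = VI cos φ = 3.2 × 0.198 × cos(45.3°) = 445 mW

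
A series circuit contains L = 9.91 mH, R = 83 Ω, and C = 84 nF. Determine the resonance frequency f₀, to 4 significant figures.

5.516 kHz

ω₀ = 1/√(LC) = 1/√(0.00991 × 8.4e-08) = 34660 rad/s
f₀ = ω₀/(2π) = 5.516 kHz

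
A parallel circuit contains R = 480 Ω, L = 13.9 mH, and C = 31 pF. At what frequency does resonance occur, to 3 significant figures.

242 kHz

ω₀ = 1/√(LC) = 1/√(0.0139 × 3.1e-11) = 1.523e+06 rad/s
f₀ = ω₀/(2π) = 242 kHz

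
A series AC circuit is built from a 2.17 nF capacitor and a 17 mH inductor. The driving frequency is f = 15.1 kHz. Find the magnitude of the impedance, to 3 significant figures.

3240 Ω

ω = 2πf = 94880 rad/s
X_L = ωL = 1610 Ω
X_C = 1/(ωC) = 4860 Ω
Net reactance X = X_L − X_C = -3240 Ω
Z = − j3240 Ω
|Z| = √(0² + 3240²) = 3240 Ω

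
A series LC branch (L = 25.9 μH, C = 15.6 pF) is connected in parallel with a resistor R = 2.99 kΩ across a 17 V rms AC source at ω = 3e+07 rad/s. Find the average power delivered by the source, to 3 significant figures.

X_L = ωL = 777 Ω
X_C = 1/(ωC) = 2140 Ω
Branch 1: Z₁ = R = 2990 Ω
Branch 2 (series LC): Z₂ = j(X_L − X_C) = −j1360 Ω
Parallel: Z = Z₁Z₂/(Z₁+Z₂), |Z| = 1240 Ω, ∠Z = -65.5°
I = V/|Z| = 13.7 mA
P = VI cos φ = 17 × 0.0137 × cos(-65.5°) = 96.7 mW

96.7 mW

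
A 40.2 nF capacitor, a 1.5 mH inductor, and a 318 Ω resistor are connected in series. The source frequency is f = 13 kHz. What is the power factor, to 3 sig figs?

0.868

ω = 2πf = 81680 rad/s
X_L = ωL = 123 Ω
X_C = 1/(ωC) = 305 Ω
Net reactance X = X_L − X_C = -182 Ω
Z = 318 − j182 Ω
|Z| = √(318² + 182²) = 366 Ω
∠Z = arctan(-182/318) = -29.8°
cos φ = cos(-29.8°) = 0.868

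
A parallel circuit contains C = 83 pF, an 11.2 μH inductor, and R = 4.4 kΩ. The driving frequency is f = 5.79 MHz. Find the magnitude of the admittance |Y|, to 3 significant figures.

ω = 2πf = 3.638e+07 rad/s
X_L = ωL = 407 Ω
X_C = 1/(ωC) = 331 Ω
Parallel: admittances add. Y = 1/R + 1/(jωL) + jωC
Y = (0.000227 + j0.000565) S
|Y| = 0.000609 S → |Z| = 1/|Y| = 1640 Ω, ∠Z = −∠Y = -68.1°

609 μS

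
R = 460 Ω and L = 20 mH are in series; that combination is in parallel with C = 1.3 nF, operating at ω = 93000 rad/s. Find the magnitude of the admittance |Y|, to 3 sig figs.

X_L = ωL = 1860 Ω
X_C = 1/(ωC) = 8270 Ω
Branch 1 (R+jX_L): Z₁ = 460 + j1860 Ω, |Z₁| = 1920 Ω
Branch 2 (−jX_C): Z₂ = −j8270 Ω
Parallel: Z = Z₁Z₂/(Z₁+Z₂), |Z| = 2470 Ω, ∠Z = 72.0°
|Y| = 1/|Z| = 406 μS

406 μS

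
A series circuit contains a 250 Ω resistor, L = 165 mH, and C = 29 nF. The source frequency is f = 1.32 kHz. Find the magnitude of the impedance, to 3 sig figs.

2800 Ω

ω = 2πf = 8294 rad/s
X_L = ωL = 1370 Ω
X_C = 1/(ωC) = 4160 Ω
Net reactance X = X_L − X_C = -2790 Ω
Z = 250 − j2790 Ω
|Z| = √(250² + 2790²) = 2800 Ω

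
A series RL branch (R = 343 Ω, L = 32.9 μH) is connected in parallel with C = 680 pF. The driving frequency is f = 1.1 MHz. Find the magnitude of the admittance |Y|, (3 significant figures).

ω = 2πf = 6.912e+06 rad/s
X_L = ωL = 227 Ω
X_C = 1/(ωC) = 213 Ω
Branch 1 (R+jX_L): Z₁ = 343 + j227 Ω, |Z₁| = 412 Ω
Branch 2 (−jX_C): Z₂ = −j213 Ω
Parallel: Z = Z₁Z₂/(Z₁+Z₂), |Z| = 255 Ω, ∠Z = -58.9°
|Y| = 1/|Z| = 3.92 mS

3.92 mS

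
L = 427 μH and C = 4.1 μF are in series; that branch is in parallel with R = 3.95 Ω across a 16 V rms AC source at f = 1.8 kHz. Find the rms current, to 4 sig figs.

ω = 2πf = 11310 rad/s
X_L = ωL = 4.829 Ω
X_C = 1/(ωC) = 21.57 Ω
Branch 1: Z₁ = R = 3.950 Ω
Branch 2 (series LC): Z₂ = j(X_L − X_C) = −j16.74 Ω
Parallel: Z = Z₁Z₂/(Z₁+Z₂), |Z| = 3.844 Ω, ∠Z = -13.28°
I = V/|Z| = 16/3.844 = 4.162 A

4.162 A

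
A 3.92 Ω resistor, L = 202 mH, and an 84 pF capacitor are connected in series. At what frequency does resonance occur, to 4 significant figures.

38.64 kHz

ω₀ = 1/√(LC) = 1/√(0.202 × 8.4e-11) = 242800 rad/s
f₀ = ω₀/(2π) = 38.64 kHz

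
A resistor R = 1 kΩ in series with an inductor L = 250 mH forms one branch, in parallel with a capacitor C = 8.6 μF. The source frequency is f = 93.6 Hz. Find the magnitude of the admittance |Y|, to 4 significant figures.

ω = 2πf = 588.1 rad/s
X_L = ωL = 147.0 Ω
X_C = 1/(ωC) = 197.7 Ω
Branch 1 (R+jX_L): Z₁ = 1000 + j147.0 Ω, |Z₁| = 1011 Ω
Branch 2 (−jX_C): Z₂ = −j197.7 Ω
Parallel: Z = Z₁Z₂/(Z₁+Z₂), |Z| = 199.6 Ω, ∠Z = -78.73°
|Y| = 1/|Z| = 5.010 mS

5.010 mS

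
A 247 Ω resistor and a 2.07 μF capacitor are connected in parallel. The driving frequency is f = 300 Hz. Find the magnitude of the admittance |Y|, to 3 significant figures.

5.62 mS

ω = 2πf = 1885 rad/s
X_C = 1/(ωC) = 256 Ω
Parallel: admittances add. Y = 1/R + jωC
Y = (0.00405 + j0.00390) S
|Y| = 0.00562 S → |Z| = 1/|Y| = 178 Ω, ∠Z = −∠Y = -43.9°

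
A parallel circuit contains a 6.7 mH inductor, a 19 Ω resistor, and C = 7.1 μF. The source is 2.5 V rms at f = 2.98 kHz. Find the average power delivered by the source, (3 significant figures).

ω = 2πf = 18720 rad/s
X_L = ωL = 125 Ω
X_C = 1/(ωC) = 7.52 Ω
Parallel: admittances add. Y = 1/R + 1/(jωL) + jωC
Y = (0.0526 + j0.125) S
|Y| = 0.136 S → |Z| = 1/|Y| = 7.37 Ω, ∠Z = −∠Y = -67.2°
I = V/|Z| = 339 mA
P = VI cos φ = 2.5 × 0.339 × cos(-67.2°) = 329 mW

329 mW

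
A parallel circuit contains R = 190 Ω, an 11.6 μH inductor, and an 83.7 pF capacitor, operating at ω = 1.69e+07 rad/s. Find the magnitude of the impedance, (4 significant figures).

155.6 Ω

X_L = ωL = 196.0 Ω
X_C = 1/(ωC) = 706.9 Ω
Parallel: admittances add. Y = 1/R + 1/(jωL) + jωC
Y = (0.005263 − j0.003686) S
|Y| = 0.006426 S → |Z| = 1/|Y| = 155.6 Ω, ∠Z = −∠Y = 35.01°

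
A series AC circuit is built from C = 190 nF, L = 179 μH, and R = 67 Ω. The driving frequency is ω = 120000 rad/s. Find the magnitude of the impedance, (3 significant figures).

70.6 Ω

X_L = ωL = 21.5 Ω
X_C = 1/(ωC) = 43.9 Ω
Net reactance X = X_L − X_C = -22.4 Ω
Z = 67.0 − j22.4 Ω
|Z| = √(67.0² + 22.4²) = 70.6 Ω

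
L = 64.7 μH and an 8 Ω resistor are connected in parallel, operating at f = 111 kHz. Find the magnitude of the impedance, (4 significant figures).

7.877 Ω

ω = 2πf = 697400 rad/s
X_L = ωL = 45.12 Ω
Parallel: admittances add. Y = 1/R + 1/(jωL)
Y = (0.1250 − j0.02216) S
|Y| = 0.1269 S → |Z| = 1/|Y| = 7.877 Ω, ∠Z = −∠Y = 10.05°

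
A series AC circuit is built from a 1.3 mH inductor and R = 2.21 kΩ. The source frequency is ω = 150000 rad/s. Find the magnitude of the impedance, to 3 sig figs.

X_L = ωL = 195 Ω
Z = 2210 + j195 Ω
|Z| = √(2210² + 195²) = 2220 Ω

2220 Ω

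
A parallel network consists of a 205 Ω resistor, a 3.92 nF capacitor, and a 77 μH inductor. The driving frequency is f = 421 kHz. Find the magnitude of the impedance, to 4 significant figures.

ω = 2πf = 2.645e+06 rad/s
X_L = ωL = 203.7 Ω
X_C = 1/(ωC) = 96.44 Ω
Parallel: admittances add. Y = 1/R + 1/(jωL) + jωC
Y = (0.004878 + j0.005460) S
|Y| = 0.007321 S → |Z| = 1/|Y| = 136.6 Ω, ∠Z = −∠Y = -48.22°

136.6 Ω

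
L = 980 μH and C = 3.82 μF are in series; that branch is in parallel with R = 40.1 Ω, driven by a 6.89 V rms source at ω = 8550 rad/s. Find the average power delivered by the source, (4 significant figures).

X_L = ωL = 8.379 Ω
X_C = 1/(ωC) = 30.62 Ω
Branch 1: Z₁ = R = 40.10 Ω
Branch 2 (series LC): Z₂ = j(X_L − X_C) = −j22.24 Ω
Parallel: Z = Z₁Z₂/(Z₁+Z₂), |Z| = 19.45 Ω, ∠Z = -60.99°
I = V/|Z| = 354.3 mA
P = VI cos φ = 6.89 × 0.3543 × cos(-60.99°) = 1.184 W

1.184 W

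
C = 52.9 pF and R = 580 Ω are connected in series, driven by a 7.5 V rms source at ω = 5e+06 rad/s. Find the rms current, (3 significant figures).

1.96 mA

X_C = 1/(ωC) = 3780 Ω
Z = 580 − j3780 Ω
|Z| = √(580² + 3780²) = 3820 Ω
I = V/|Z| = 7.5/3820 = 1.96 mA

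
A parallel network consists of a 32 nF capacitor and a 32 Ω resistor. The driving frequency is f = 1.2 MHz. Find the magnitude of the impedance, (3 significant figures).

ω = 2πf = 7.54e+06 rad/s
X_C = 1/(ωC) = 4.14 Ω
Parallel: admittances add. Y = 1/R + jωC
Y = (0.0312 + j0.241) S
|Y| = 0.243 S → |Z| = 1/|Y| = 4.11 Ω, ∠Z = −∠Y = -82.6°

4.11 Ω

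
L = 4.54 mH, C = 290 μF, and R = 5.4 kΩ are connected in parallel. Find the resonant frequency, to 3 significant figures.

139 Hz

ω₀ = 1/√(LC) = 1/√(0.00454 × 0.00029) = 871.5 rad/s
f₀ = ω₀/(2π) = 139 Hz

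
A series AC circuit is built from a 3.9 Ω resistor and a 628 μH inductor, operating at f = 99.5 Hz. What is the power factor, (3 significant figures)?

0.995

ω = 2πf = 625.2 rad/s
X_L = ωL = 0.393 Ω
Z = 3.90 + j0.393 Ω
|Z| = √(3.90² + 0.393²) = 3.92 Ω
∠Z = arctan(0.393/3.90) = 5.75°
cos φ = cos(5.75°) = 0.995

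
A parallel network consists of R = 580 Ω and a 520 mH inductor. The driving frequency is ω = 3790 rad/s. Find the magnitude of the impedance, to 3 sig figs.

X_L = ωL = 1970 Ω
Parallel: admittances add. Y = 1/R + 1/(jωL)
Y = (0.00172 − j0.000507) S
|Y| = 0.00180 S → |Z| = 1/|Y| = 556 Ω, ∠Z = −∠Y = 16.4°

556 Ω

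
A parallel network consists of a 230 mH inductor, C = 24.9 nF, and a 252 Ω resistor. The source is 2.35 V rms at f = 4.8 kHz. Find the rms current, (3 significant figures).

9.43 mA

ω = 2πf = 30160 rad/s
X_L = ωL = 6940 Ω
X_C = 1/(ωC) = 1330 Ω
Parallel: admittances add. Y = 1/R + 1/(jωL) + jωC
Y = (0.00397 + j0.000607) S
|Y| = 0.00401 S → |Z| = 1/|Y| = 249 Ω, ∠Z = −∠Y = -8.69°
I = V/|Z| = 2.35/249 = 9.43 mA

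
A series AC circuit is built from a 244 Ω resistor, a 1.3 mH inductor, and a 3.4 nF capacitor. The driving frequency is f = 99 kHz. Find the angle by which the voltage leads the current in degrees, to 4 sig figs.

54.00°

ω = 2πf = 622000 rad/s
X_L = ωL = 808.6 Ω
X_C = 1/(ωC) = 472.8 Ω
Net reactance X = X_L − X_C = 335.8 Ω
Z = 244.0 + j335.8 Ω
|Z| = √(244.0² + 335.8²) = 415.1 Ω
∠Z = arctan(335.8/244.0) = 54.00°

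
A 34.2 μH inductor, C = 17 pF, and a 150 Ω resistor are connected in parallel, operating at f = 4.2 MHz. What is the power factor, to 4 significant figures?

ω = 2πf = 2.639e+07 rad/s
X_L = ωL = 902.5 Ω
X_C = 1/(ωC) = 2229 Ω
Parallel: admittances add. Y = 1/R + 1/(jωL) + jωC
Y = (0.006667 − j0.0006594) S
|Y| = 0.006699 S → |Z| = 1/|Y| = 149.3 Ω, ∠Z = −∠Y = 5.649°
cos φ = cos(5.649°) = 0.9951

0.9951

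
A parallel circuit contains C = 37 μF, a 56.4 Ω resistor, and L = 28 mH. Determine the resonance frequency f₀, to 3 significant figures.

ω₀ = 1/√(LC) = 1/√(0.028 × 3.7e-05) = 982.5 rad/s
f₀ = ω₀/(2π) = 156 Hz

156 Hz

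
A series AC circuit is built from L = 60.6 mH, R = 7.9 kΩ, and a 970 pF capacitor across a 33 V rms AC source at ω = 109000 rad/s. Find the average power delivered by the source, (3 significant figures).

122 mW

X_L = ωL = 6610 Ω
X_C = 1/(ωC) = 9460 Ω
Net reactance X = X_L − X_C = -2850 Ω
Z = 7900 − j2850 Ω
|Z| = √(7900² + 2850²) = 8400 Ω
∠Z = arctan(-2850/7900) = -19.9°
I = V/|Z| = 3.93 mA
P = VI cos φ = 33 × 0.00393 × cos(-19.9°) = 122 mW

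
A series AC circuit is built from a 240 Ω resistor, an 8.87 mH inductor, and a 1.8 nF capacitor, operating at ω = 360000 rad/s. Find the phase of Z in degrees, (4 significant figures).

81.72°

X_L = ωL = 3193 Ω
X_C = 1/(ωC) = 1543 Ω
Net reactance X = X_L − X_C = 1650 Ω
Z = 240.0 + j1650 Ω
|Z| = √(240.0² + 1650²) = 1667 Ω
∠Z = arctan(1650/240.0) = 81.72°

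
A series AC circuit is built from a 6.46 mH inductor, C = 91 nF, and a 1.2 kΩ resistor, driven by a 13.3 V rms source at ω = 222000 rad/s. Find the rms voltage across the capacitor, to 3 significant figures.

0.359 V

X_L = ωL = 1430 Ω
X_C = 1/(ωC) = 49.5 Ω
Net reactance X = X_L − X_C = 1380 Ω
Z = 1200 + j1380 Ω
|Z| = √(1200² + 1380²) = 1830 Ω
I = V/|Z| = 7.26 mA
V_C = I·|Z_C| = 0.00726 × 49.5 = 0.359 V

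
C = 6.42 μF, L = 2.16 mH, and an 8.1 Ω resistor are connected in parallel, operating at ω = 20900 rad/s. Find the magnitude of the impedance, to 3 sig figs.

6.00 Ω

X_L = ωL = 45.1 Ω
X_C = 1/(ωC) = 7.45 Ω
Parallel: admittances add. Y = 1/R + 1/(jωL) + jωC
Y = (0.123 + j0.112) S
|Y| = 0.167 S → |Z| = 1/|Y| = 6.00 Ω, ∠Z = −∠Y = -42.2°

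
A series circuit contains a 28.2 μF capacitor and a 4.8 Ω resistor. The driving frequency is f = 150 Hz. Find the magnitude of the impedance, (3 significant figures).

ω = 2πf = 942.5 rad/s
X_C = 1/(ωC) = 37.6 Ω
Z = 4.80 − j37.6 Ω
|Z| = √(4.80² + 37.6²) = 37.9 Ω

37.9 Ω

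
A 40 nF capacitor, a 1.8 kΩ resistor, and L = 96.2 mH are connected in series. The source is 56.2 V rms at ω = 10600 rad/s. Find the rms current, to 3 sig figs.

25.1 mA

X_L = ωL = 1020 Ω
X_C = 1/(ωC) = 2360 Ω
Net reactance X = X_L − X_C = -1340 Ω
Z = 1800 − j1340 Ω
|Z| = √(1800² + 1340²) = 2240 Ω
I = V/|Z| = 56.2/2240 = 25.1 mA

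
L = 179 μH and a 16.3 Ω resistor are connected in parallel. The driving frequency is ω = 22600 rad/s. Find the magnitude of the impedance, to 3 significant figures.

X_L = ωL = 4.05 Ω
Parallel: admittances add. Y = 1/R + 1/(jωL)
Y = (0.0613 − j0.247) S
|Y| = 0.255 S → |Z| = 1/|Y| = 3.93 Ω, ∠Z = −∠Y = 76.1°

3.93 Ω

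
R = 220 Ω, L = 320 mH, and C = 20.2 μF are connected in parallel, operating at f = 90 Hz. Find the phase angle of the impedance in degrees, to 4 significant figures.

ω = 2πf = 565.5 rad/s
X_L = ωL = 181.0 Ω
X_C = 1/(ωC) = 87.54 Ω
Parallel: admittances add. Y = 1/R + 1/(jωL) + jωC
Y = (0.004545 + j0.005897) S
|Y| = 0.007445 S → |Z| = 1/|Y| = 134.3 Ω, ∠Z = −∠Y = -52.37°

-52.37°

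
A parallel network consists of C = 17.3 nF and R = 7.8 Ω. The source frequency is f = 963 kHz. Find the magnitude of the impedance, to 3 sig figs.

6.04 Ω

ω = 2πf = 6.051e+06 rad/s
X_C = 1/(ωC) = 9.55 Ω
Parallel: admittances add. Y = 1/R + jωC
Y = (0.128 + j0.105) S
|Y| = 0.166 S → |Z| = 1/|Y| = 6.04 Ω, ∠Z = −∠Y = -39.2°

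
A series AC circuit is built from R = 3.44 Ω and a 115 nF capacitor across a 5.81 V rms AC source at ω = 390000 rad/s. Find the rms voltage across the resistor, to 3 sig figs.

X_C = 1/(ωC) = 22.3 Ω
Z = 3.44 − j22.3 Ω
|Z| = √(3.44² + 22.3²) = 22.6 Ω
I = V/|Z| = 258 mA
V_R = I·|Z_R| = 0.258 × 3.44 = 0.886 V

0.886 V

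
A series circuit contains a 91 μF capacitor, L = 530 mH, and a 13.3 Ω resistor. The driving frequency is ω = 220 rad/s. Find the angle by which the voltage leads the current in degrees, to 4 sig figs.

78.71°

X_L = ωL = 116.6 Ω
X_C = 1/(ωC) = 49.95 Ω
Net reactance X = X_L − X_C = 66.65 Ω
Z = 13.30 + j66.65 Ω
|Z| = √(13.30² + 66.65²) = 67.96 Ω
∠Z = arctan(66.65/13.30) = 78.71°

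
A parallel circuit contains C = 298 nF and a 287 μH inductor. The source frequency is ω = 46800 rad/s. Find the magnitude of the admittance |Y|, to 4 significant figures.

60.50 mS

X_L = ωL = 13.43 Ω
X_C = 1/(ωC) = 71.70 Ω
Parallel: admittances add. Y = 1/(jωL) + jωC
Y = (0 − j0.06050) S
|Y| = 0.06050 S → |Z| = 1/|Y| = 16.53 Ω, ∠Z = −∠Y = 90.00°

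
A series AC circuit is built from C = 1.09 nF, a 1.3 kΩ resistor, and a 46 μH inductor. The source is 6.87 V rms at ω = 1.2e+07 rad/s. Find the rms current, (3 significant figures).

4.96 mA

X_L = ωL = 552 Ω
X_C = 1/(ωC) = 76.5 Ω
Net reactance X = X_L − X_C = 476 Ω
Z = 1300 + j476 Ω
|Z| = √(1300² + 476²) = 1380 Ω
I = V/|Z| = 6.87/1380 = 4.96 mA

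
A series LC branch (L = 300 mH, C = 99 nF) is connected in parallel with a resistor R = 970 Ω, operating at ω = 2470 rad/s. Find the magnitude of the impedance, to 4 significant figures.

X_L = ωL = 741.0 Ω
X_C = 1/(ωC) = 4089 Ω
Branch 1: Z₁ = R = 970.0 Ω
Branch 2 (series LC): Z₂ = j(X_L − X_C) = −j3348 Ω
Parallel: Z = Z₁Z₂/(Z₁+Z₂), |Z| = 931.7 Ω, ∠Z = -16.16°

931.7 Ω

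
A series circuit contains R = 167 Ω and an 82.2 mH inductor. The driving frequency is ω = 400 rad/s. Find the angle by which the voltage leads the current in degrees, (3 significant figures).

11.1°

X_L = ωL = 32.9 Ω
Z = 167 + j32.9 Ω
|Z| = √(167² + 32.9²) = 170 Ω
∠Z = arctan(32.9/167) = 11.1°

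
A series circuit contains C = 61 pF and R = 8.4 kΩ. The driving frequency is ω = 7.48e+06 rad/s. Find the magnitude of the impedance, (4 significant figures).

X_C = 1/(ωC) = 2192 Ω
Z = 8400 − j2192 Ω
|Z| = √(8400² + 2192²) = 8681 Ω

8681 Ω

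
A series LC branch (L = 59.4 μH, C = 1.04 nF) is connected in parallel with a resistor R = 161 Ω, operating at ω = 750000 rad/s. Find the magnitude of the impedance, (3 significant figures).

160 Ω

X_L = ωL = 44.5 Ω
X_C = 1/(ωC) = 1280 Ω
Branch 1: Z₁ = R = 161 Ω
Branch 2 (series LC): Z₂ = j(X_L − X_C) = −j1240 Ω
Parallel: Z = Z₁Z₂/(Z₁+Z₂), |Z| = 160 Ω, ∠Z = -7.41°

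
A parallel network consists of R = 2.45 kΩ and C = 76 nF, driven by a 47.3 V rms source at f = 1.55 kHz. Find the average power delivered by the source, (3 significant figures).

913 mW

ω = 2πf = 9739 rad/s
X_C = 1/(ωC) = 1350 Ω
Parallel: admittances add. Y = 1/R + jωC
Y = (0.000408 + j0.000740) S
|Y| = 0.000845 S → |Z| = 1/|Y| = 1180 Ω, ∠Z = −∠Y = -61.1°
I = V/|Z| = 40.0 mA
P = VI cos φ = 47.3 × 0.0400 × cos(-61.1°) = 913 mW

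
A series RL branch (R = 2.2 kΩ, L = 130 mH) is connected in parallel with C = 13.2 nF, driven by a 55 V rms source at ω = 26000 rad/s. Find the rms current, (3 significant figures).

X_L = ωL = 3380 Ω
X_C = 1/(ωC) = 2910 Ω
Branch 1 (R+jX_L): Z₁ = 2200 + j3380 Ω, |Z₁| = 4030 Ω
Branch 2 (−jX_C): Z₂ = −j2910 Ω
Parallel: Z = Z₁Z₂/(Z₁+Z₂), |Z| = 5230 Ω, ∠Z = -45.0°
I = V/|Z| = 55/5230 = 10.5 mA

10.5 mA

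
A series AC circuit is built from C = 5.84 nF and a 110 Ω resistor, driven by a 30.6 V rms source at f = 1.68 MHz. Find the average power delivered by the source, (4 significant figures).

ω = 2πf = 1.056e+07 rad/s
X_C = 1/(ωC) = 16.22 Ω
Z = 110.0 − j16.22 Ω
|Z| = √(110.0² + 16.22²) = 111.2 Ω
∠Z = arctan(-16.22/110.0) = -8.389°
I = V/|Z| = 275.2 mA
P = VI cos φ = 30.6 × 0.2752 × cos(-8.389°) = 8.331 W

8.331 W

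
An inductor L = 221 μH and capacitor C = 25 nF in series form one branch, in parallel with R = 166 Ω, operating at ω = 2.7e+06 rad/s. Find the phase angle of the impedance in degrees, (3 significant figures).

X_L = ωL = 597 Ω
X_C = 1/(ωC) = 14.8 Ω
Branch 1: Z₁ = R = 166 Ω
Branch 2 (series LC): Z₂ = j(X_L − X_C) = j582 Ω
Parallel: Z = Z₁Z₂/(Z₁+Z₂), |Z| = 160 Ω, ∠Z = 15.9°

15.9°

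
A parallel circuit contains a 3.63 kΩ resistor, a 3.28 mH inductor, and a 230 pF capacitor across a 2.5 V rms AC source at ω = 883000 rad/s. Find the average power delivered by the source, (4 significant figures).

X_L = ωL = 2896 Ω
X_C = 1/(ωC) = 4924 Ω
Parallel: admittances add. Y = 1/R + 1/(jωL) + jωC
Y = (0.0002755 − j0.0001422) S
|Y| = 0.0003100 S → |Z| = 1/|Y| = 3226 Ω, ∠Z = −∠Y = 27.30°
I = V/|Z| = 775.0 μA
P = VI cos φ = 2.5 × 0.0007750 × cos(27.30°) = 1.722 mW

1.722 mW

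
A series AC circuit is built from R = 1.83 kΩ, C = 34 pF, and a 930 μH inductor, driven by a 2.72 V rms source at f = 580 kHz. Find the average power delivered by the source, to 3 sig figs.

ω = 2πf = 3.644e+06 rad/s
X_L = ωL = 3390 Ω
X_C = 1/(ωC) = 8070 Ω
Net reactance X = X_L − X_C = -4680 Ω
Z = 1830 − j4680 Ω
|Z| = √(1830² + 4680²) = 5030 Ω
∠Z = arctan(-4680/1830) = -68.6°
I = V/|Z| = 541 μA
P = VI cos φ = 2.72 × 0.000541 × cos(-68.6°) = 536 μW

536 μW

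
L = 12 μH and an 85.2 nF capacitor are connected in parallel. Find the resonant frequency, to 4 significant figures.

ω₀ = 1/√(LC) = 1/√(1.2e-05 × 8.52e-08) = 989000 rad/s
f₀ = ω₀/(2π) = 157.4 kHz

157.4 kHz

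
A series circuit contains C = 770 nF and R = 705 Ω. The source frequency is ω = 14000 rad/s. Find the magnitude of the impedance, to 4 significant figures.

X_C = 1/(ωC) = 92.76 Ω
Z = 705.0 − j92.76 Ω
|Z| = √(705.0² + 92.76²) = 711.1 Ω

711.1 Ω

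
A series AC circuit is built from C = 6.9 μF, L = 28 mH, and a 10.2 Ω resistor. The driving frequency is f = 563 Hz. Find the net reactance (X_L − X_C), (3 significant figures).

ω = 2πf = 3537 rad/s
X_L = ωL = 99.0 Ω
X_C = 1/(ωC) = 41.0 Ω
X = 99.0 − 41.0 = 58.1 Ω

58.1 Ω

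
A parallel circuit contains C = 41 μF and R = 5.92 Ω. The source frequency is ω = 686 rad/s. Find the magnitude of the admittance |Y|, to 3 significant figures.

X_C = 1/(ωC) = 35.6 Ω
Parallel: admittances add. Y = 1/R + jωC
Y = (0.169 + j0.0281) S
|Y| = 0.171 S → |Z| = 1/|Y| = 5.84 Ω, ∠Z = −∠Y = -9.45°

171 mS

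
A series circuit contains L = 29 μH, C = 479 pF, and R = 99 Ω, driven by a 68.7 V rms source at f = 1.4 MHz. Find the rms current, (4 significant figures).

ω = 2πf = 8.796e+06 rad/s
X_L = ωL = 255.1 Ω
X_C = 1/(ωC) = 237.3 Ω
Net reactance X = X_L − X_C = 17.77 Ω
Z = 99.00 + j17.77 Ω
|Z| = √(99.00² + 17.77²) = 100.6 Ω
I = V/|Z| = 68.7/100.6 = 683.0 mA

683.0 mA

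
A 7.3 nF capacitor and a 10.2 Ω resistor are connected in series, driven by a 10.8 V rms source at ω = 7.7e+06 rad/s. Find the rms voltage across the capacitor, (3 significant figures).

9.37 V

X_C = 1/(ωC) = 17.8 Ω
Z = 10.2 − j17.8 Ω
|Z| = √(10.2² + 17.8²) = 20.5 Ω
I = V/|Z| = 527 mA
V_C = I·|Z_C| = 0.527 × 17.8 = 9.37 V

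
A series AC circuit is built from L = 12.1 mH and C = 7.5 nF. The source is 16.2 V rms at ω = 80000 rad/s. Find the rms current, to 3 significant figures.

X_L = ωL = 968 Ω
X_C = 1/(ωC) = 1670 Ω
Net reactance X = X_L − X_C = -699 Ω
Z = − j699 Ω
|Z| = √(0² + 699²) = 699 Ω
I = V/|Z| = 16.2/699 = 23.2 mA

23.2 mA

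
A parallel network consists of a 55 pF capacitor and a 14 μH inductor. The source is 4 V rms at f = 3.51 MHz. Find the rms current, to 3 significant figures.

ω = 2πf = 2.205e+07 rad/s
X_L = ωL = 309 Ω
X_C = 1/(ωC) = 824 Ω
Parallel: admittances add. Y = 1/(jωL) + jωC
Y = (0 − j0.00203) S
|Y| = 0.00203 S → |Z| = 1/|Y| = 494 Ω, ∠Z = −∠Y = 90.0°
I = V/|Z| = 4/494 = 8.10 mA

8.10 mA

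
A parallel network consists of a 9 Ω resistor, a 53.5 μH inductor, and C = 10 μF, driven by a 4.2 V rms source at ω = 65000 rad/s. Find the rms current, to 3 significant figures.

1.59 A

X_L = ωL = 3.48 Ω
X_C = 1/(ωC) = 1.54 Ω
Parallel: admittances add. Y = 1/R + 1/(jωL) + jωC
Y = (0.111 + j0.362) S
|Y| = 0.379 S → |Z| = 1/|Y| = 2.64 Ω, ∠Z = −∠Y = -73.0°
I = V/|Z| = 4.2/2.64 = 1.59 A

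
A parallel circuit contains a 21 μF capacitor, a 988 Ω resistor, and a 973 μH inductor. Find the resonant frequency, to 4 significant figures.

1.113 kHz

ω₀ = 1/√(LC) = 1/√(0.000973 × 2.1e-05) = 6996 rad/s
f₀ = ω₀/(2π) = 1.113 kHz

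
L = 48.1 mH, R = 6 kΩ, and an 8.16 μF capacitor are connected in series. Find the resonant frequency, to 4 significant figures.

ω₀ = 1/√(LC) = 1/√(0.0481 × 8.16e-06) = 1596 rad/s
f₀ = ω₀/(2π) = 254.0 Hz

254.0 Hz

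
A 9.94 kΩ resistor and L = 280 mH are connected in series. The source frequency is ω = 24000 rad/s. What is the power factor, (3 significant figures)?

X_L = ωL = 6720 Ω
Z = 9940 + j6720 Ω
|Z| = √(9940² + 6720²) = 12000 Ω
∠Z = arctan(6720/9940) = 34.1°
cos φ = cos(34.1°) = 0.828

0.828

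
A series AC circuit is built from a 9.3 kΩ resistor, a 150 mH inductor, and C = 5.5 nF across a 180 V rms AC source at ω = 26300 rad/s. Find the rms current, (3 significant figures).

18.4 mA

X_L = ωL = 3940 Ω
X_C = 1/(ωC) = 6910 Ω
Net reactance X = X_L − X_C = -2970 Ω
Z = 9300 − j2970 Ω
|Z| = √(9300² + 2970²) = 9760 Ω
I = V/|Z| = 180/9760 = 18.4 mA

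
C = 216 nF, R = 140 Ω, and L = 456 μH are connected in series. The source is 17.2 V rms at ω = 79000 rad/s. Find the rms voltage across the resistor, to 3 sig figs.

X_L = ωL = 36.0 Ω
X_C = 1/(ωC) = 58.6 Ω
Net reactance X = X_L − X_C = -22.6 Ω
Z = 140 − j22.6 Ω
|Z| = √(140² + 22.6²) = 142 Ω
I = V/|Z| = 121 mA
V_R = I·|Z_R| = 0.121 × 140 = 17.0 V

17.0 V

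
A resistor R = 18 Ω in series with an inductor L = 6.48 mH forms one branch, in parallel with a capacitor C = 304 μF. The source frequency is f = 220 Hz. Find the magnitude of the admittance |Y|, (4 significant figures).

400.5 mS

ω = 2πf = 1382 rad/s
X_L = ωL = 8.957 Ω
X_C = 1/(ωC) = 2.380 Ω
Branch 1 (R+jX_L): Z₁ = 18.00 + j8.957 Ω, |Z₁| = 20.11 Ω
Branch 2 (−jX_C): Z₂ = −j2.380 Ω
Parallel: Z = Z₁Z₂/(Z₁+Z₂), |Z| = 2.497 Ω, ∠Z = -83.62°
|Y| = 1/|Z| = 400.5 mS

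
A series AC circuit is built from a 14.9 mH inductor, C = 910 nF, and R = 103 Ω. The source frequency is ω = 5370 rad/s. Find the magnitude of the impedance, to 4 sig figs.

X_L = ωL = 80.01 Ω
X_C = 1/(ωC) = 204.6 Ω
Net reactance X = X_L − X_C = -124.6 Ω
Z = 103.0 − j124.6 Ω
|Z| = √(103.0² + 124.6²) = 161.7 Ω

161.7 Ω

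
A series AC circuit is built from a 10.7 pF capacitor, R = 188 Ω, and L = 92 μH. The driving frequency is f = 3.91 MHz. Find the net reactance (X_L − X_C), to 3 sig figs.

-1540 Ω

ω = 2πf = 2.457e+07 rad/s
X_L = ωL = 2260 Ω
X_C = 1/(ωC) = 3800 Ω
X = 2260 − 3800 = -1540 Ω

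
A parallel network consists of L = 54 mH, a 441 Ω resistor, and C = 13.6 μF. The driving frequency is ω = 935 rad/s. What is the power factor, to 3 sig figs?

X_L = ωL = 50.5 Ω
X_C = 1/(ωC) = 78.6 Ω
Parallel: admittances add. Y = 1/R + 1/(jωL) + jωC
Y = (0.00227 − j0.00709) S
|Y| = 0.00744 S → |Z| = 1/|Y| = 134 Ω, ∠Z = −∠Y = 72.3°
cos φ = cos(72.3°) = 0.305

0.305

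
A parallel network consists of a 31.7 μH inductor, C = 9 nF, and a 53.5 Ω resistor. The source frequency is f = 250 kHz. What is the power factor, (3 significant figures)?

ω = 2πf = 1.571e+06 rad/s
X_L = ωL = 49.8 Ω
X_C = 1/(ωC) = 70.7 Ω
Parallel: admittances add. Y = 1/R + 1/(jωL) + jωC
Y = (0.0187 − j0.00595) S
|Y| = 0.0196 S → |Z| = 1/|Y| = 51.0 Ω, ∠Z = −∠Y = 17.6°
cos φ = cos(17.6°) = 0.953

0.953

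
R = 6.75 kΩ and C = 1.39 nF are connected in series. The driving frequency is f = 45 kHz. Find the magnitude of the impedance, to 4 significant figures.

ω = 2πf = 282700 rad/s
X_C = 1/(ωC) = 2544 Ω
Z = 6750 − j2544 Ω
|Z| = √(6750² + 2544²) = 7214 Ω

7214 Ω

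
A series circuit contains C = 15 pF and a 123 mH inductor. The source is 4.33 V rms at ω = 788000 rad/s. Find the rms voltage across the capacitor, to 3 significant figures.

29.7 V

X_L = ωL = 96900 Ω
X_C = 1/(ωC) = 84600 Ω
Net reactance X = X_L − X_C = 12300 Ω
Z = j12300 Ω
|Z| = √(0² + 12300²) = 12300 Ω
I = V/|Z| = 351 μA
V_C = I·|Z_C| = 0.000351 × 84600 = 29.7 V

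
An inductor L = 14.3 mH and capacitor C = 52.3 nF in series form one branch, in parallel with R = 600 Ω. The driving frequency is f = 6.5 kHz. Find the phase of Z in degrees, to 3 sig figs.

79.1°

ω = 2πf = 40840 rad/s
X_L = ωL = 584 Ω
X_C = 1/(ωC) = 468 Ω
Branch 1: Z₁ = R = 600 Ω
Branch 2 (series LC): Z₂ = j(X_L − X_C) = j116 Ω
Parallel: Z = Z₁Z₂/(Z₁+Z₂), |Z| = 114 Ω, ∠Z = 79.1°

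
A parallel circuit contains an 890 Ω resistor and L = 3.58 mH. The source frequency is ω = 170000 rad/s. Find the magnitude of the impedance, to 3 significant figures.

502 Ω

X_L = ωL = 609 Ω
Parallel: admittances add. Y = 1/R + 1/(jωL)
Y = (0.00112 − j0.00164) S
|Y| = 0.00199 S → |Z| = 1/|Y| = 502 Ω, ∠Z = −∠Y = 55.6°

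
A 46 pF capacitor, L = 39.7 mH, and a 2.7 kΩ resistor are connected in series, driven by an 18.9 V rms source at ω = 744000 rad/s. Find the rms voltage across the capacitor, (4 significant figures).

X_L = ωL = 29540 Ω
X_C = 1/(ωC) = 29220 Ω
Net reactance X = X_L − X_C = 317.5 Ω
Z = 2700 + j317.5 Ω
|Z| = √(2700² + 317.5²) = 2719 Ω
I = V/|Z| = 6.952 mA
V_C = I·|Z_C| = 0.006952 × 29220 = 203.1 V

203.1 V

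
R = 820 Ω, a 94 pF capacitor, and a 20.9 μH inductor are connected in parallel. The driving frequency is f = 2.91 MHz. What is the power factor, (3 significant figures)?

0.805

ω = 2πf = 1.828e+07 rad/s
X_L = ωL = 382 Ω
X_C = 1/(ωC) = 582 Ω
Parallel: admittances add. Y = 1/R + 1/(jωL) + jωC
Y = (0.00122 − j0.000898) S
|Y| = 0.00151 S → |Z| = 1/|Y| = 660 Ω, ∠Z = −∠Y = 36.4°
cos φ = cos(36.4°) = 0.805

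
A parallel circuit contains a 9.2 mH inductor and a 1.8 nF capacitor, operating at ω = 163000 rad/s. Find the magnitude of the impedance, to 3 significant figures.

X_L = ωL = 1500 Ω
X_C = 1/(ωC) = 3410 Ω
Parallel: admittances add. Y = 1/(jωL) + jωC
Y = (0 − j0.000373) S
|Y| = 0.000373 S → |Z| = 1/|Y| = 2680 Ω, ∠Z = −∠Y = 90.0°

2680 Ω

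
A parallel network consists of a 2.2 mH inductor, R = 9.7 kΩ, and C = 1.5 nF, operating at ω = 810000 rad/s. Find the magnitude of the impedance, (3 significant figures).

X_L = ωL = 1780 Ω
X_C = 1/(ωC) = 823 Ω
Parallel: admittances add. Y = 1/R + 1/(jωL) + jωC
Y = (0.000103 + j0.000654) S
|Y| = 0.000662 S → |Z| = 1/|Y| = 1510 Ω, ∠Z = −∠Y = -81.0°

1510 Ω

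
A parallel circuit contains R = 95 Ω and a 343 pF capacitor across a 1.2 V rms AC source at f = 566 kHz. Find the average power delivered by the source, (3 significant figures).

ω = 2πf = 3.556e+06 rad/s
X_C = 1/(ωC) = 820 Ω
Parallel: admittances add. Y = 1/R + jωC
Y = (0.0105 + j0.00122) S
|Y| = 0.0106 S → |Z| = 1/|Y| = 94.4 Ω, ∠Z = −∠Y = -6.61°
I = V/|Z| = 12.7 mA
P = VI cos φ = 1.2 × 0.0127 × cos(-6.61°) = 15.2 mW

15.2 mW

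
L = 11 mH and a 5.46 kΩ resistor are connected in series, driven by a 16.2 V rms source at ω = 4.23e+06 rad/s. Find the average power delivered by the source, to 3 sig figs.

653 μW

X_L = ωL = 46500 Ω
Z = 5460 + j46500 Ω
|Z| = √(5460² + 46500²) = 46800 Ω
∠Z = arctan(46500/5460) = 83.3°
I = V/|Z| = 346 μA
P = VI cos φ = 16.2 × 0.000346 × cos(83.3°) = 653 μW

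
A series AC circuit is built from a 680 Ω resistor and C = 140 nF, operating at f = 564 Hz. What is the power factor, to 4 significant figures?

ω = 2πf = 3544 rad/s
X_C = 1/(ωC) = 2016 Ω
Z = 680.0 − j2016 Ω
|Z| = √(680.0² + 2016²) = 2127 Ω
∠Z = arctan(-2016/680.0) = -71.36°
cos φ = cos(-71.36°) = 0.3197

0.3197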